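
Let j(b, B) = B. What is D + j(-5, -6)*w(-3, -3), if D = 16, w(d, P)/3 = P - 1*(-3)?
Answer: 16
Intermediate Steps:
w(d, P) = 9 + 3*P (w(d, P) = 3*(P - 1*(-3)) = 3*(P + 3) = 3*(3 + P) = 9 + 3*P)
D + j(-5, -6)*w(-3, -3) = 16 - 6*(9 + 3*(-3)) = 16 - 6*(9 - 9) = 16 - 6*0 = 16 + 0 = 16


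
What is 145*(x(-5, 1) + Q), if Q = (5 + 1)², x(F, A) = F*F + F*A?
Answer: 8120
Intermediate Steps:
x(F, A) = F² + A*F
Q = 36 (Q = 6² = 36)
145*(x(-5, 1) + Q) = 145*(-5*(1 - 5) + 36) = 145*(-5*(-4) + 36) = 145*(20 + 36) = 145*56 = 8120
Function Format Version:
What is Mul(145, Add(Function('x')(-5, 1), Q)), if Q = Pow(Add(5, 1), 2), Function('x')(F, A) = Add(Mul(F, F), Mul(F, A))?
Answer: 8120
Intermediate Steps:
Function('x')(F, A) = Add(Pow(F, 2), Mul(A, F))
Q = 36 (Q = Pow(6, 2) = 36)
Mul(145, Add(Function('x')(-5, 1), Q)) = Mul(145, Add(Mul(-5, Add(1, -5)), 36)) = Mul(145, Add(Mul(-5, -4), 36)) = Mul(145, Add(20, 36)) = Mul(145, 56) = 8120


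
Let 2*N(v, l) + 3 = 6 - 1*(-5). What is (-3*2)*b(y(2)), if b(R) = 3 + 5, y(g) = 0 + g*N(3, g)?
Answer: -48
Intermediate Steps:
N(v, l) = 4 (N(v, l) = -3/2 + (6 - 1*(-5))/2 = -3/2 + (6 + 5)/2 = -3/2 + (½)*11 = -3/2 + 11/2 = 4)
y(g) = 4*g (y(g) = 0 + g*4 = 0 + 4*g = 4*g)
b(R) = 8
(-3*2)*b(y(2)) = -3*2*8 = -6*8 = -48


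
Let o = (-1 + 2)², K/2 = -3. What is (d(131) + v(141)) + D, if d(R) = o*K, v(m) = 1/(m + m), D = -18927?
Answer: -5339105/282 ≈ -18933.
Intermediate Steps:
K = -6 (K = 2*(-3) = -6)
o = 1 (o = 1² = 1)
v(m) = 1/(2*m)
d(R) = -6 (d(R) = 1*(-6) = -6)
(d(131) + v(141)) + D = (-6 + (½)/141) - 18927 = (-6 + (½)*(1/141)) - 18927 = (-6 + 1/282) - 18927 = -1691/282 - 18927 = -5339105/282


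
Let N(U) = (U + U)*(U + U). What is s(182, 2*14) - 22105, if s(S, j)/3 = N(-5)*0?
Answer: -22105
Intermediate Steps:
N(U) = 4*U**2 (N(U) = (2*U)*(2*U) = 4*U**2)
s(S, j) = 0 (s(S, j) = 3*((4*(-5)**2)*0) = 3*((4*25)*0) = 3*(100*0) = 3*0 = 0)
s(182, 2*14) - 22105 = 0 - 22105 = -22105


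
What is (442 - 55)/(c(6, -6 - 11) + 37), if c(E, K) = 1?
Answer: 387/38 ≈ 10.184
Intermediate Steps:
(442 - 55)/(c(6, -6 - 11) + 37) = (442 - 55)/(1 + 37) = 387/38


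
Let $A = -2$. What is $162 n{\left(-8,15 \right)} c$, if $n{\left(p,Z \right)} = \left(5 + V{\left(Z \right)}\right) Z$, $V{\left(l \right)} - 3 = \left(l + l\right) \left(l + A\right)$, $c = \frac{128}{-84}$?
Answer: $- \frac{10316160}{7} \approx -1.4737 \cdot 10^{6}$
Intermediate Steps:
$c = - \frac{32}{21}$ ($c = 128 \left(- \frac{1}{84}\right) = - \frac{32}{21} \approx -1.5238$)
$V{\left(l \right)} = 3 + 2 l \left(-2 + l\right)$ ($V{\left(l \right)} = 3 + \left(l + l\right) \left(l - 2\right) = 3 + 2 l \left(-2 + l\right)$)
$n{\left(p,Z \right)} = Z \left(8 - 4 Z + 2 Z^{2}\right)$ ($n{\left(p,Z \right)} = \left(5 + \left(3 - 4 Z + 2 Z^{2}\right)\right) Z = \left(8 - 4 Z + 2 Z^{2}\right) Z = Z \left(8 - 4 Z + 2 Z^{2}\right)$)
$162 n{\left(-8,15 \right)} c = 162 \cdot 2 \cdot 15 \left(4 + 15^{2} - 30\right) \left(- \frac{32}{21}\right) = 162 \cdot 2 \cdot 15 \left(4 + 225 - 30\right) \left(- \frac{32}{21}\right) = 162 \cdot 2 \cdot 15 \cdot 199 \left(- \frac{32}{21}\right) = 162 \cdot 5970 \left(- \frac{32}{21}\right) = 967140 \left(- \frac{32}{21}\right) = - \frac{10316160}{7}$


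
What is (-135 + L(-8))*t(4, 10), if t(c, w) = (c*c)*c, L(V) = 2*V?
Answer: -9664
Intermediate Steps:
t(c, w) = c³ (t(c, w) = c²*c = c³)
(-135 + L(-8))*t(4, 10) = (-135 + 2*(-8))*4³ = (-135 - 16)*64 = -151*64 = -9664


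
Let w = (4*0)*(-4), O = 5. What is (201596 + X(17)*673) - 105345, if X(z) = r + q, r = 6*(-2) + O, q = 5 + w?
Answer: 94905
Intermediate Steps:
w = 0 (w = 0*(-4) = 0)
q = 5 (q = 5 + 0 = 5)
r = -7 (r = 6*(-2) + 5 = -12 + 5 = -7)
X(z) = -2 (X(z) = -7 + 5 = -2)
(201596 + X(17)*673) - 105345 = (201596 - 2*673) - 105345 = (201596 - 1346) - 105345 = 200250 - 105345 = 94905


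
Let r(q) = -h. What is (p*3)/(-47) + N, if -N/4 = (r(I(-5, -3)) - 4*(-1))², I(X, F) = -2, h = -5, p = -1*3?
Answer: -15219/47 ≈ -323.81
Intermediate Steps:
p = -3
r(q) = 5 (r(q) = -1*(-5) = 5)
N = -324 (N = -4*(5 - 4*(-1))² = -4*(5 + 4)² = -4*9² = -4*81 = -324)
(p*3)/(-47) + N = (-3*3)/(-47) - 324 = -1/47*(-9) - 324 = 9/47 - 324 = -15219/47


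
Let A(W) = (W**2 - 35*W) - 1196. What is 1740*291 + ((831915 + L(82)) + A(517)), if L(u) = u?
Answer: 1586335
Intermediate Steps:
A(W) = -1196 + W**2 - 35*W
1740*291 + ((831915 + L(82)) + A(517)) = 1740*291 + ((831915 + 82) + (-1196 + 517**2 - 35*517)) = 506340 + (831997 + (-1196 + 267289 - 18095)) = 506340 + (831997 + 247998) = 506340 + 1079995 = 1586335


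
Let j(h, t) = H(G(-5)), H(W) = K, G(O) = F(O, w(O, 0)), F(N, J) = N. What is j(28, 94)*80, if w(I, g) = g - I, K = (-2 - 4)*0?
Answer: 0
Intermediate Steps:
K = 0 (K = -6*0 = 0)
G(O) = O
H(W) = 0
j(h, t) = 0
j(28, 94)*80 = 0*80 = 0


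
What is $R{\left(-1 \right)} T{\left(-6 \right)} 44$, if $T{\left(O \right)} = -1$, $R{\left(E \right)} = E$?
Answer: $44$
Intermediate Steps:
$R{\left(-1 \right)} T{\left(-6 \right)} 44 = \left(-1\right) \left(-1\right) 44 = 1 \cdot 44 = 44$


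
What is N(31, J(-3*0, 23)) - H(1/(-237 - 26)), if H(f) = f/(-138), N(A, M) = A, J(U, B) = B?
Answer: 1125113/36294 ≈ 31.000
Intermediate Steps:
H(f) = -f/138 (H(f) = f*(-1/138) = -f/138)
N(31, J(-3*0, 23)) - H(1/(-237 - 26)) = 31 - (-1)/(138*(-237 - 26)) = 31 - (-1)/(138*(-263)) = 31 - (-1)*(-1)/(138*263) = 31 - 1*1/36294 = 31 - 1/36294 = 1125113/36294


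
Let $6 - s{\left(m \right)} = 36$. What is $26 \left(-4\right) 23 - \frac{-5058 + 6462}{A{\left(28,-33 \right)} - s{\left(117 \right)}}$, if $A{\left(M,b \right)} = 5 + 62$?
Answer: $- \frac{233428}{97} \approx -2406.5$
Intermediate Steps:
$s{\left(m \right)} = -30$ ($s{\left(m \right)} = 6 - 36 = -30$)
$A{\left(M,b \right)} = 67$
$26 \left(-4\right) 23 - \frac{-5058 + 6462}{A{\left(28,-33 \right)} - s{\left(117 \right)}} = 26 \left(-4\right) 23 - \frac{-5058 + 6462}{67 - -30} = \left(-104\right) 23 - \frac{1404}{67 + 30} = -2392 - \frac{1404}{97} = - \frac{233428}{97}$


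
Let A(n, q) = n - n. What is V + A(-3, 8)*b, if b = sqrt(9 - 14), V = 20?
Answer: 20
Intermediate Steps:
A(n, q) = 0
b = I*sqrt(5) (b = sqrt(-5) = I*sqrt(5) ≈ 2.2361*I)
V + A(-3, 8)*b = 20 + 0*(I*sqrt(5)) = 20 + 0 = 20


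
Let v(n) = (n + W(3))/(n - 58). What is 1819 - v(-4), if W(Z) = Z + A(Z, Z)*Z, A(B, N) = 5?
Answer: 56396/31 ≈ 1819.2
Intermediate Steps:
W(Z) = 6*Z (W(Z) = Z + 5*Z = 6*Z)
v(n) = (18 + n)/(-58 + n) (v(n) = (n + 6*3)/(n - 58) = (n + 18)/(-58 + n) = (18 + n)/(-58 + n))
1819 - v(-4) = 1819 - (18 - 4)/(-58 - 4) = 1819 - 14/(-62) = 1819 - (-1)*14/62 = 1819 - 1*(-7/31) = 1819 + 7/31 = 56396/31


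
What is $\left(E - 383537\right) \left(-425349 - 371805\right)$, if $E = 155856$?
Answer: $181496819874$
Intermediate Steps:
$\left(E - 383537\right) \left(-425349 - 371805\right) = \left(155856 - 383537\right) \left(-425349 - 371805\right) = \left(-227681\right) \left(-797154\right) = 181496819874$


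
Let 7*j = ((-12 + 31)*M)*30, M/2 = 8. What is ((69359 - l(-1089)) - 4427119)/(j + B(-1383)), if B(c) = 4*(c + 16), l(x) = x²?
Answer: 38805767/29156 ≈ 1331.0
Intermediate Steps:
M = 16 (M = 2*8 = 16)
B(c) = 64 + 4*c (B(c) = 4*(16 + c) = 64 + 4*c)
j = 9120/7 (j = (((-12 + 31)*16)*30)/7 = ((19*16)*30)/7 = (304*30)/7 = (⅐)*9120 = 9120/7 ≈ 1302.9)
((69359 - l(-1089)) - 4427119)/(j + B(-1383)) = ((69359 - 1*(-1089)²) - 4427119)/(9120/7 + (64 + 4*(-1383))) = ((69359 - 1*1185921) - 4427119)/(9120/7 + (64 - 5532)) = ((69359 - 1185921) - 4427119)/(9120/7 - 5468) = (-1116562 - 4427119)/(-29156/7) = -5543681*(-7/29156) = 38805767/29156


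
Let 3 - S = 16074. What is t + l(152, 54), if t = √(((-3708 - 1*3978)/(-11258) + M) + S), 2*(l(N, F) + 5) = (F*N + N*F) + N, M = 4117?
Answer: 8279 + I*√378748520267/5629 ≈ 8279.0 + 109.33*I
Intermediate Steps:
S = -16071 (S = 3 - 1*16074 = 3 - 16074 = -16071)
l(N, F) = -5 + N/2 + F*N (l(N, F) = -5 + ((F*N + N*F) + N)/2 = -5 + ((F*N + F*N) + N)/2 = -5 + (2*F*N + N)/2 = -5 + (N + 2*F*N)/2 = -5 + (N/2 + F*N) = -5 + N/2 + F*N)
t = I*√378748520267/5629 (t = √(((-3708 - 1*3978)/(-11258) + 4117) - 16071) = √(((-3708 - 3978)*(-1/11258) + 4117) - 16071) = √((-7686*(-1/11258) + 4117) - 16071) = √((3843/5629 + 4117) - 16071) = √(23178436/5629 - 16071) = √(-67285223/5629) = I*√378748520267/5629 ≈ 109.33*I)
t + l(152, 54) = I*√378748520267/5629 + (-5 + (½)*152 + 54*152) = I*√378748520267/5629 + (-5 + 76 + 8208) = I*√378748520267/5629 + 8279 = 8279 + I*√378748520267/5629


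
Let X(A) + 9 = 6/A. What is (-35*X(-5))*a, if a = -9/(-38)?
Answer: 3213/38 ≈ 84.553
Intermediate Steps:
X(A) = -9 + 6/A
a = 9/38 (a = -9*(-1/38) = 9/38 ≈ 0.23684)
(-35*X(-5))*a = -35*(-9 + 6/(-5))*(9/38) = -35*(-9 + 6*(-⅕))*(9/38) = -35*(-9 - 6/5)*(9/38) = -35*(-51/5)*(9/38) = 357*(9/38) = 3213/38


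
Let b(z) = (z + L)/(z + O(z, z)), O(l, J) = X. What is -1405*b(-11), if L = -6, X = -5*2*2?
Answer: -23885/31 ≈ -770.48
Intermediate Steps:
X = -20 (X = -10*2 = -20)
O(l, J) = -20
b(z) = (-6 + z)/(-20 + z) (b(z) = (z - 6)/(z - 20) = (-6 + z)/(-20 + z))
-1405*b(-11) = -1405*(-6 - 11)/(-20 - 11) = -1405*(-17)/(-31) = -(-1405)*(-17)/31 = -1405*17/31 = -23885/31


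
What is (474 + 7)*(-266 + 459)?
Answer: 92833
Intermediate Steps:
(474 + 7)*(-266 + 459) = 481*193 = 92833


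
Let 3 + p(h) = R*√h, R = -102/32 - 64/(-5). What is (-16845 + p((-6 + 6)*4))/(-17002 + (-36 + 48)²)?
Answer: 8424/8429 ≈ 0.99941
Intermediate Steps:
R = 769/80 (R = -102*1/32 - 64*(-⅕) = -51/16 + 64/5 = 769/80 ≈ 9.6125)
p(h) = -3 + 769*√h/80
(-16845 + p((-6 + 6)*4))/(-17002 + (-36 + 48)²) = (-16845 + (-3 + 769*√((-6 + 6)*4)/80))/(-17002 + (-36 + 48)²) = (-16845 + (-3 + 769*√(0*4)/80))/(-17002 + 12²) = (-16845 + (-3 + 769*√0/80))/(-17002 + 144) = (-16845 + (-3 + (769/80)*0))/(-16858) = (-16845 + (-3 + 0))*(-1/16858) = (-16845 - 3)*(-1/16858) = -16848*(-1/16858) = 8424/8429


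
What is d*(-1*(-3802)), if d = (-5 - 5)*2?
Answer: -76040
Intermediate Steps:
d = -20 (d = -10*2 = -20)
d*(-1*(-3802)) = -(-20)*(-3802) = -20*3802 = -76040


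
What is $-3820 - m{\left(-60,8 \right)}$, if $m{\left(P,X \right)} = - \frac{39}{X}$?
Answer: $- \frac{30521}{8} \approx -3815.1$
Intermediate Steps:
$-3820 - m{\left(-60,8 \right)} = -3820 - - \frac{39}{8} = -3820 + \frac{39}{8} = - \frac{30521}{8}$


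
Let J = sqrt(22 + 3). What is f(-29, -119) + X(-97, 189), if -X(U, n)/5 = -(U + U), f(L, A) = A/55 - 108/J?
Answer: -54657/55 ≈ -993.76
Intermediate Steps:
J = 5 (J = sqrt(25) = 5)
f(L, A) = -108/5 + A/55 (f(L, A) = A/55 - 108/5 = -108/5 + A/55)
X(U, n) = 10*U (X(U, n) = -(-5)*(U + U) = -(-5)*2*U = -(-10)*U = 10*U)
f(-29, -119) + X(-97, 189) = (-108/5 + (1/55)*(-119)) + 10*(-97) = (-108/5 - 119/55) - 970 = -1307/55 - 970 = -54657/55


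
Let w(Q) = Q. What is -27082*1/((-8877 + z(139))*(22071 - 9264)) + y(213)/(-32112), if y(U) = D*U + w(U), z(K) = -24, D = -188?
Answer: 504600973789/406734541776 ≈ 1.2406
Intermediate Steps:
y(U) = -187*U (y(U) = -188*U + U = -187*U)
-27082*1/((-8877 + z(139))*(22071 - 9264)) + y(213)/(-32112) = -27082*1/((-8877 - 24)*(22071 - 9264)) - 187*213/(-32112) = -27082/((-8901*12807)) - 39831*(-1/32112) = -27082/(-113995107) + 13277/10704 = -27082*(-1/113995107) + 13277/10704 = 27082/113995107 + 13277/10704 = 504600973789/406734541776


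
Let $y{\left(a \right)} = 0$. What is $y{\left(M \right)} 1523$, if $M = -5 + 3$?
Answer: $0$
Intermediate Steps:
$M = -2$
$y{\left(M \right)} 1523 = 0 \cdot 1523 = 0$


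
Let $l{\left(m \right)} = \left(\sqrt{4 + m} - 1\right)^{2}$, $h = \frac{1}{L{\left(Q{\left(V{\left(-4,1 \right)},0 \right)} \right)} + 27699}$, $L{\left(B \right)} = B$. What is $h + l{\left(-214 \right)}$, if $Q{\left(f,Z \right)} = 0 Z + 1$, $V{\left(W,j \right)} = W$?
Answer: $- \frac{5789299}{27700} - 2 i \sqrt{210} \approx -209.0 - 28.983 i$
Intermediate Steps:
$Q{\left(f,Z \right)} = 1$ ($Q{\left(f,Z \right)} = 0 + 1 = 1$)
$h = \frac{1}{27700}$ ($h = \frac{1}{1 + 27699} = \frac{1}{27700} \approx 3.6101 \cdot 10^{-5}$)
$l{\left(m \right)} = \left(-1 + \sqrt{4 + m}\right)^{2}$
$h + l{\left(-214 \right)} = \frac{1}{27700} + \left(-1 + \sqrt{4 - 214}\right)^{2} = \frac{1}{27700} + \left(-1 + \sqrt{-210}\right)^{2} = \frac{1}{27700} + \left(-1 + i \sqrt{210}\right)^{2}$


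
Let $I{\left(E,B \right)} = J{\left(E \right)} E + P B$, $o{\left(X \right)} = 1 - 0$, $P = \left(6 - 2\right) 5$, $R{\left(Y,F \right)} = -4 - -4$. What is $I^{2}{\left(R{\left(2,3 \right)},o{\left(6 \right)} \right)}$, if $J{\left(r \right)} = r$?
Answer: $400$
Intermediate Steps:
$R{\left(Y,F \right)} = 0$ ($R{\left(Y,F \right)} = -4 + 4 = 0$)
$P = 20$ ($P = 4 \cdot 5 = 20$)
$o{\left(X \right)} = 1$ ($o{\left(X \right)} = 1 + 0 = 1$)
$I{\left(E,B \right)} = E^{2} + 20 B$ ($I{\left(E,B \right)} = E E + 20 B = E^{2} + 20 B$)
$I^{2}{\left(R{\left(2,3 \right)},o{\left(6 \right)} \right)} = \left(0^{2} + 20 \cdot 1\right)^{2} = \left(0 + 20\right)^{2} = 20^{2} = 400$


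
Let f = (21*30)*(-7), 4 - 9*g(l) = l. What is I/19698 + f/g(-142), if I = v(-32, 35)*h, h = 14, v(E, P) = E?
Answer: -27924251/102711 ≈ -271.87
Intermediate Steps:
g(l) = 4/9 - l/9
f = -4410 (f = 630*(-7) = -4410)
I = -448 (I = -32*14 = -448)
I/19698 + f/g(-142) = -448/19698 - 4410/(4/9 - ⅑*(-142)) = -448*1/19698 - 4410/(4/9 + 142/9) = -32/1407 - 4410/146/9 = -32/1407 - 4410*9/146 = -32/1407 - 19845/73 = -27924251/102711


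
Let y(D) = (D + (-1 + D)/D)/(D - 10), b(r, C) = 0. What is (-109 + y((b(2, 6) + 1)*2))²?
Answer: 3059001/256 ≈ 11949.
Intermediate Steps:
y(D) = (D + (-1 + D)/D)/(-10 + D)
(-109 + y((b(2, 6) + 1)*2))² = (-109 + (-1 + (0 + 1)*2 + ((0 + 1)*2)²)/((((0 + 1)*2))*(-10 + (0 + 1)*2)))² = (-109 + (-1 + 1*2 + (1*2)²)/(((1*2))*(-10 + 1*2)))² = (-109 + (-1 + 2 + 2²)/(2*(-10 + 2)))² = (-109 + (½)*(-1 + 2 + 4)/(-8))² = (-109 + (½)*(-⅛)*5)² = (-109 - 5/16)² = (-1749/16)² = 3059001/256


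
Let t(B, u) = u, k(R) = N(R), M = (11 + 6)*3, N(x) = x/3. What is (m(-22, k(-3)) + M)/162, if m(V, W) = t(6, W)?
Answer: 25/81 ≈ 0.30864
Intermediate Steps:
N(x) = x/3 (N(x) = x*(1/3) = x/3)
M = 51 (M = 17*3 = 51)
k(R) = R/3
m(V, W) = W
(m(-22, k(-3)) + M)/162 = ((1/3)*(-3) + 51)/162 = (-1 + 51)/162 = (1/162)*50 = 25/81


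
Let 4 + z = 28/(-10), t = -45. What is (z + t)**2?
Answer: 67081/25 ≈ 2683.2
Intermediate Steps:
z = -34/5 (z = -4 + 28/(-10) = -4 + 28*(-1/10) = -4 - 14/5 = -34/5 ≈ -6.8000)
(z + t)**2 = (-34/5 - 45)**2 = (-259/5)**2 = 67081/25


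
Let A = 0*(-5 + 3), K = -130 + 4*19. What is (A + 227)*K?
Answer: -12258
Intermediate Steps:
K = -54 (K = -130 + 76 = -54)
A = 0 (A = 0*(-2) = 0)
(A + 227)*K = (0 + 227)*(-54) = 227*(-54) = -12258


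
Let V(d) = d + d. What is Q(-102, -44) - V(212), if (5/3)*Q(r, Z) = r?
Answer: -2426/5 ≈ -485.20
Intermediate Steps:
V(d) = 2*d
Q(r, Z) = 3*r/5
Q(-102, -44) - V(212) = (⅗)*(-102) - 2*212 = -306/5 - 1*424 = -306/5 - 424 = -2426/5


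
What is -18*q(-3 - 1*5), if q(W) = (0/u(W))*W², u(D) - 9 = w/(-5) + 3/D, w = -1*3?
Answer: 0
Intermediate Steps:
w = -3
u(D) = 48/5 + 3/D (u(D) = 9 + (-3/(-5) + 3/D) = 9 + (-3*(-⅕) + 3/D) = 9 + (⅗ + 3/D) = 48/5 + 3/D)
q(W) = 0 (q(W) = (0/(48/5 + 3/W))*W² = 0*W² = 0)
-18*q(-3 - 1*5) = -18*0 = 0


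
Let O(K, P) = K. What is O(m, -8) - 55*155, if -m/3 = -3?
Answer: -8516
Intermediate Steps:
m = 9 (m = -3*(-3) = 9)
O(m, -8) - 55*155 = 9 - 55*155 = 9 - 8525 = -8516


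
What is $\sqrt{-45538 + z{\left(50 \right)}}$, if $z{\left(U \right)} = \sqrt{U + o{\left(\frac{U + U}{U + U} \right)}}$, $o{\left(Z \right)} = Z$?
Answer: $\sqrt{-45538 + \sqrt{51}} \approx 213.38 i$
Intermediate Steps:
$z{\left(U \right)} = \sqrt{1 + U}$ ($z{\left(U \right)} = \sqrt{U + \frac{U + U}{U + U}} = \sqrt{U + \frac{2 U}{2 U}} = \sqrt{U + 2 U \frac{1}{2 U}} = \sqrt{U + 1} = \sqrt{1 + U}$)
$\sqrt{-45538 + z{\left(50 \right)}} = \sqrt{-45538 + \sqrt{1 + 50}} = \sqrt{-45538 + \sqrt{51}}$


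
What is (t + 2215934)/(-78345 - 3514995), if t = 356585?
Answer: -2572519/3593340 ≈ -0.71591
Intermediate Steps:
(t + 2215934)/(-78345 - 3514995) = (356585 + 2215934)/(-78345 - 3514995) = 2572519/(-3593340) = 2572519*(-1/3593340) = -2572519/3593340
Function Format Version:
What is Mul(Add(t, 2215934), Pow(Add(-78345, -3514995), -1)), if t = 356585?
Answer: Rational(-2572519, 3593340) ≈ -0.71591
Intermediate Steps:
Mul(Add(t, 2215934), Pow(Add(-78345, -3514995), -1)) = Mul(Add(356585, 2215934), Pow(Add(-78345, -3514995), -1)) = Mul(2572519, Pow(-3593340, -1)) = Mul(2572519, Rational(-1, 3593340)) = Rational(-2572519, 3593340)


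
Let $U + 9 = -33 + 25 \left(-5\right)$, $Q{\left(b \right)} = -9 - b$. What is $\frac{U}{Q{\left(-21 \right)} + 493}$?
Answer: $- \frac{167}{505} \approx -0.33069$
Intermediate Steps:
$U = -167$ ($U = -9 + \left(-33 + 25 \left(-5\right)\right) = -9 - 158 = -167$)
$\frac{U}{Q{\left(-21 \right)} + 493} = - \frac{167}{\left(-9 - -21\right) + 493} = - \frac{167}{\left(-9 + 21\right) + 493} = - \frac{167}{12 + 493} = - \frac{167}{505}$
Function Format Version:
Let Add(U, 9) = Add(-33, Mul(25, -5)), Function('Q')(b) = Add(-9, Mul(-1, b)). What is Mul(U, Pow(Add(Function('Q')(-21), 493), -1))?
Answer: Rational(-167, 505) ≈ -0.33069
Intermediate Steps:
U = -167 (U = Add(-9, Add(-33, Mul(25, -5))) = Add(-9, Add(-33, -125)) = Add(-9, -158) = -167)
Mul(U, Pow(Add(Function('Q')(-21), 493), -1)) = Mul(-167, Pow(Add(Add(-9, Mul(-1, -21)), 493), -1)) = Mul(-167, Pow(Add(Add(-9, 21), 493), -1)) = Mul(-167, Pow(Add(12, 493), -1)) = Mul(-167, Pow(505, -1)) = Mul(-167, Rational(1, 505)) = Rational(-167, 505)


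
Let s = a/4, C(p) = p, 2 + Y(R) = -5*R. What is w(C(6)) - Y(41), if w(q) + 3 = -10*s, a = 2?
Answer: 199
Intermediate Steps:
Y(R) = -2 - 5*R
s = ½ (s = 2/4 = 2*(¼) = ½ ≈ 0.50000)
w(q) = -8 (w(q) = -3 - 10*½ = -3 - 5 = -8)
w(C(6)) - Y(41) = -8 - (-2 - 5*41) = -8 - (-2 - 205) = -8 - 1*(-207) = -8 + 207 = 199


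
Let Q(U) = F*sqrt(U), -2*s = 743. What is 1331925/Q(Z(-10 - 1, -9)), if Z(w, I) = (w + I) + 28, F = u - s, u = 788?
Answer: 443975*sqrt(2)/1546 ≈ 406.13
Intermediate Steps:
s = -743/2 (s = -1/2*743 = -743/2 ≈ -371.50)
F = 2319/2 (F = 788 - 1*(-743/2) = 788 + 743/2 = 2319/2 ≈ 1159.5)
Z(w, I) = 28 + I + w (Z(w, I) = (I + w) + 28 = 28 + I + w)
Q(U) = 2319*sqrt(U)/2
1331925/Q(Z(-10 - 1, -9)) = 1331925/((2319*sqrt(28 - 9 + (-10 - 1))/2)) = 1331925/((2319*sqrt(28 - 9 - 11)/2)) = 1331925/((2319*sqrt(8)/2)) = 1331925/((2319*(2*sqrt(2))/2)) = 1331925/((2319*sqrt(2))) = 1331925*(sqrt(2)/4638) = 443975*sqrt(2)/1546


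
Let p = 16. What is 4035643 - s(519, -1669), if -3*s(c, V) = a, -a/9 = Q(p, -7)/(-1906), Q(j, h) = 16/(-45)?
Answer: 57689516677/14295 ≈ 4.0356e+6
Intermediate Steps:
Q(j, h) = -16/45 (Q(j, h) = 16*(-1/45) = -16/45)
a = -8/4765 (a = -(-16)/(5*(-1906)) = -(-16)*(-1)/(5*1906) = -9*8/42885 = -8/4765 ≈ -0.0016789)
s(c, V) = 8/14295 (s(c, V) = -⅓*(-8/4765) = 8/14295)
4035643 - s(519, -1669) = 4035643 - 1*8/14295 = 4035643 - 8/14295 = 57689516677/14295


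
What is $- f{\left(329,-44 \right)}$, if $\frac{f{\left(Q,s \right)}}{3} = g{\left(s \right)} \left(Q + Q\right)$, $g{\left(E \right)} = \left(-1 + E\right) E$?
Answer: $-3908520$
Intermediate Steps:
$g{\left(E \right)} = E \left(-1 + E\right)$
$f{\left(Q,s \right)} = 6 Q s \left(-1 + s\right)$ ($f{\left(Q,s \right)} = 3 s \left(-1 + s\right) \left(Q + Q\right) = 3 s \left(-1 + s\right) 2 Q = 3 \cdot 2 Q s \left(-1 + s\right) = 6 Q s \left(-1 + s\right)$)
$- f{\left(329,-44 \right)} = - 6 \cdot 329 \left(-44\right) \left(-1 - 44\right) = - 6 \cdot 329 \left(-44\right) \left(-45\right) = \left(-1\right) 3908520 = -3908520$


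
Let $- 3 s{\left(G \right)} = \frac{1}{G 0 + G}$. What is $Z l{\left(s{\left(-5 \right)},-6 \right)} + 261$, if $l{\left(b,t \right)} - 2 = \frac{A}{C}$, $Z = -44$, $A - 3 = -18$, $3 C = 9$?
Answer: $393$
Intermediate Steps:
$C = 3$ ($C = \frac{1}{3} \cdot 9 = 3$)
$A = -15$ ($A = 3 - 18 = -15$)
$s{\left(G \right)} = - \frac{1}{3 G}$ ($s{\left(G \right)} = - \frac{1}{3 \left(G 0 + G\right)} = - \frac{1}{3 \left(0 + G\right)} = - \frac{1}{3 G}$)
$l{\left(b,t \right)} = -3$ ($l{\left(b,t \right)} = 2 - \frac{15}{3} = 2 - 5 = -3$)
$Z l{\left(s{\left(-5 \right)},-6 \right)} + 261 = \left(-44\right) \left(-3\right) + 261 = 132 + 261 = 393$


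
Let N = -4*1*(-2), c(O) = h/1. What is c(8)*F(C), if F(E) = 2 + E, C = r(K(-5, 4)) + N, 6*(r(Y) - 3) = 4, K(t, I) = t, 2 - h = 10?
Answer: -328/3 ≈ -109.33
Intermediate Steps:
h = -8 (h = 2 - 1*10 = 2 - 10 = -8)
c(O) = -8 (c(O) = -8/1 = -8*1 = -8)
r(Y) = 11/3 (r(Y) = 3 + (⅙)*4 = 3 + ⅔ = 11/3)
N = 8 (N = -4*(-2) = 8)
C = 35/3 (C = 11/3 + 8 = 35/3 ≈ 11.667)
c(8)*F(C) = -8*(2 + 35/3) = -8*41/3 = -328/3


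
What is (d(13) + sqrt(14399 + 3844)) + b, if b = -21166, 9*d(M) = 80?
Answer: -190414/9 + 3*sqrt(2027) ≈ -21022.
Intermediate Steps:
d(M) = 80/9 (d(M) = (1/9)*80 = 80/9)
(d(13) + sqrt(14399 + 3844)) + b = (80/9 + sqrt(14399 + 3844)) - 21166 = (80/9 + sqrt(18243)) - 21166 = (80/9 + 3*sqrt(2027)) - 21166 = -190414/9 + 3*sqrt(2027)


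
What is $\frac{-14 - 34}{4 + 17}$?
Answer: $- \frac{16}{7} \approx -2.2857$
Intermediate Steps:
$\frac{-14 - 34}{4 + 17} = \frac{1}{21} \left(-48\right) = - \frac{16}{7}$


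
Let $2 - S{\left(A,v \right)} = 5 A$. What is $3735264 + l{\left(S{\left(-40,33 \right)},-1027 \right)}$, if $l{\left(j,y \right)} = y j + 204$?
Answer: $3528014$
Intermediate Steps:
$S{\left(A,v \right)} = 2 - 5 A$
$l{\left(j,y \right)} = 204 + j y$ ($l{\left(j,y \right)} = j y + 204 = 204 + j y$)
$3735264 + l{\left(S{\left(-40,33 \right)},-1027 \right)} = 3735264 + \left(204 + \left(2 - -200\right) \left(-1027\right)\right) = 3735264 + \left(204 + \left(2 + 200\right) \left(-1027\right)\right) = 3735264 + \left(204 + 202 \left(-1027\right)\right) = 3735264 + \left(204 - 207454\right) = 3735264 - 207250 = 3528014$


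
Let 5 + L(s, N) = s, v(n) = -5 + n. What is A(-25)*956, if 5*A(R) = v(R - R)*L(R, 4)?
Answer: 28680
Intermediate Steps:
L(s, N) = -5 + s
A(R) = 5 - R (A(R) = ((-5 + (R - R))*(-5 + R))/5 = ((-5 + 0)*(-5 + R))/5 = (-5*(-5 + R))/5 = (25 - 5*R)/5 = 5 - R)
A(-25)*956 = (5 - 1*(-25))*956 = (5 + 25)*956 = 30*956 = 28680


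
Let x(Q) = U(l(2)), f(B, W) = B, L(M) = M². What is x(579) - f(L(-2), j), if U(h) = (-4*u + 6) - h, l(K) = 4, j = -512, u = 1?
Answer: -6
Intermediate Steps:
U(h) = 2 - h (U(h) = (-4*1 + 6) - h = (-4 + 6) - h = 2 - h)
x(Q) = -2 (x(Q) = 2 - 1*4 = 2 - 4 = -2)
x(579) - f(L(-2), j) = -2 - 1*(-2)² = -2 - 1*4 = -2 - 4 = -6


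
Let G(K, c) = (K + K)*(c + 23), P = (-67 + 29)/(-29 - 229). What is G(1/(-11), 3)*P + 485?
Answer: 687227/1419 ≈ 484.30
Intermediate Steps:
P = 19/129 (P = -38/(-258) = -38*(-1/258) = 19/129 ≈ 0.14729)
G(K, c) = 2*K*(23 + c) (G(K, c) = (2*K)*(23 + c) = 2*K*(23 + c))
G(1/(-11), 3)*P + 485 = (2*(23 + 3)/(-11))*(19/129) + 485 = (2*(-1/11)*26)*(19/129) + 485 = -52/11*19/129 + 485 = -988/1419 + 485 = 687227/1419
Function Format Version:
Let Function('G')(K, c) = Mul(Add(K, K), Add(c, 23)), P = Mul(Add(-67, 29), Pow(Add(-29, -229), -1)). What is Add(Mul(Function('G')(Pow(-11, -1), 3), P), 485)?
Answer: Rational(687227, 1419) ≈ 484.30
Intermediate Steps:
P = Rational(19, 129) (P = Mul(-38, Pow(-258, -1)) = Mul(-38, Rational(-1, 258)) = Rational(19, 129) ≈ 0.14729)
Function('G')(K, c) = Mul(2, K, Add(23, c)) (Function('G')(K, c) = Mul(Mul(2, K), Add(23, c)) = Mul(2, K, Add(23, c)))
Add(Mul(Function('G')(Pow(-11, -1), 3), P), 485) = Add(Mul(Mul(2, Pow(-11, -1), Add(23, 3)), Rational(19, 129)), 485) = Add(Mul(Mul(2, Rational(-1, 11), 26), Rational(19, 129)), 485) = Add(Mul(Rational(-52, 11), Rational(19, 129)), 485) = Add(Rational(-988, 1419), 485) = Rational(687227, 1419)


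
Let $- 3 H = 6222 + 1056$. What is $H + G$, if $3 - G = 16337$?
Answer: $-18760$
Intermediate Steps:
$G = -16334$ ($G = 3 - 16337 = -16334$)
$H = -2426$ ($H = - \frac{6222 + 1056}{3} = \left(- \frac{1}{3}\right) 7278 = -2426$)
$H + G = -2426 - 16334 = -18760$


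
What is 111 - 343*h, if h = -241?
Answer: 82774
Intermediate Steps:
111 - 343*h = 111 - 343*(-241) = 111 + 82663 = 82774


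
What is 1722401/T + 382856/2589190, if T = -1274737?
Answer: -1985791368159/1650268146515 ≈ -1.2033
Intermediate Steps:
1722401/T + 382856/2589190 = 1722401/(-1274737) + 382856/2589190 = 1722401*(-1/1274737) + 382856*(1/2589190) = -1722401/1274737 + 191428/1294595 = -1985791368159/1650268146515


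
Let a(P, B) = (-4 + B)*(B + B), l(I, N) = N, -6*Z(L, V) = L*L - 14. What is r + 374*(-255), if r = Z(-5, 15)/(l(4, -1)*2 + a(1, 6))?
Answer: -1144441/12 ≈ -95370.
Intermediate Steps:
Z(L, V) = 7/3 - L²/6 (Z(L, V) = -(L*L - 14)/6 = -(L² - 14)/6 = -(-14 + L²)/6 = 7/3 - L²/6)
a(P, B) = 2*B*(-4 + B) (a(P, B) = (-4 + B)*(2*B) = 2*B*(-4 + B))
r = -1/12 (r = (7/3 - ⅙*(-5)²)/(-1*2 + 2*6*(-4 + 6)) = (7/3 - ⅙*25)/(-2 + 2*6*2) = (7/3 - 25/6)/(-2 + 24) = -11/6/22 = -11/6*1/22 = -1/12 ≈ -0.083333)
r + 374*(-255) = -1/12 + 374*(-255) = -1/12 - 95370 = -1144441/12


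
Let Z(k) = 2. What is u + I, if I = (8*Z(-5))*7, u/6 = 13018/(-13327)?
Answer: 1414516/13327 ≈ 106.14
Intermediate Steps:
u = -78108/13327 (u = 6*(13018/(-13327)) = 6*(13018*(-1/13327)) = 6*(-13018/13327) = -78108/13327 ≈ -5.8609)
I = 112 (I = (8*2)*7 = 16*7 = 112)
u + I = -78108/13327 + 112 = 1414516/13327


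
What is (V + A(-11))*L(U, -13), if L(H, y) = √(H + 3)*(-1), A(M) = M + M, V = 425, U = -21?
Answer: -1209*I*√2 ≈ -1709.8*I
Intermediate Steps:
A(M) = 2*M
L(H, y) = -√(3 + H) (L(H, y) = √(3 + H)*(-1) = -√(3 + H))
(V + A(-11))*L(U, -13) = (425 + 2*(-11))*(-√(3 - 21)) = (425 - 22)*(-√(-18)) = 403*(-3*I*√2) = -1209*I*√2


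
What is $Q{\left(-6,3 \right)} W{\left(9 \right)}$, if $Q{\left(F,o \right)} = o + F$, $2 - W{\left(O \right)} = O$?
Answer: $21$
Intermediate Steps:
$W{\left(O \right)} = 2 - O$
$Q{\left(F,o \right)} = F + o$
$Q{\left(-6,3 \right)} W{\left(9 \right)} = \left(-6 + 3\right) \left(2 - 9\right) = - 3 \left(2 - 9\right) = \left(-3\right) \left(-7\right) = 21$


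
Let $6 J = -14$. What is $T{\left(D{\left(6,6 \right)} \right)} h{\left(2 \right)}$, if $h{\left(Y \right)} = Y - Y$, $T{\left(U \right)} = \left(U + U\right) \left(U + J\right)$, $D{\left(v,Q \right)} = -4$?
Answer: $0$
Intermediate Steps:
$J = - \frac{7}{3}$ ($J = \frac{1}{6} \left(-14\right) = - \frac{7}{3} \approx -2.3333$)
$T{\left(U \right)} = 2 U \left(- \frac{7}{3} + U\right)$ ($T{\left(U \right)} = \left(U + U\right) \left(U - \frac{7}{3}\right) = 2 U \left(- \frac{7}{3} + U\right)$)
$h{\left(Y \right)} = 0$
$T{\left(D{\left(6,6 \right)} \right)} h{\left(2 \right)} = \frac{2}{3} \left(-4\right) \left(-7 + 3 \left(-4\right)\right) 0 = \frac{2}{3} \left(-4\right) \left(-7 - 12\right) 0 = \frac{2}{3} \left(-4\right) \left(-19\right) 0 = \frac{152}{3} \cdot 0 = 0$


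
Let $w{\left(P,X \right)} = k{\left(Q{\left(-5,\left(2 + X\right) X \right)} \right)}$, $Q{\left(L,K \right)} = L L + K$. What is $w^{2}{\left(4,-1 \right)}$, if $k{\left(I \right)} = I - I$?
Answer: $0$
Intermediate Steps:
$Q{\left(L,K \right)} = K + L^{2}$ ($Q{\left(L,K \right)} = L^{2} + K = K + L^{2}$)
$k{\left(I \right)} = 0$
$w{\left(P,X \right)} = 0$
$w^{2}{\left(4,-1 \right)} = 0^{2} = 0$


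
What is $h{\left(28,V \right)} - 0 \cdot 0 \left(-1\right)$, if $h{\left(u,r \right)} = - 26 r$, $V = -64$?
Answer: $1664$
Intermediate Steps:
$h{\left(28,V \right)} - 0 \cdot 0 \left(-1\right) = \left(-26\right) \left(-64\right) - 0 \cdot 0 \left(-1\right) = 1664 - 0 \left(-1\right) = 1664 - 0 = 1664 + 0 = 1664$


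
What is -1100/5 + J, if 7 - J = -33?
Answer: -180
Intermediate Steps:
J = 40 (J = 7 - 1*(-33) = 7 + 33 = 40)
-1100/5 + J = -1100/5 + 40 = -50*22/5 + 40 = -220 + 40 = -180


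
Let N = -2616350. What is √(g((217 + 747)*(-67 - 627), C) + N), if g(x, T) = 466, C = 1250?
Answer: 2*I*√653971 ≈ 1617.4*I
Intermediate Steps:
√(g((217 + 747)*(-67 - 627), C) + N) = √(466 - 2616350) = √(-2615884) = 2*I*√653971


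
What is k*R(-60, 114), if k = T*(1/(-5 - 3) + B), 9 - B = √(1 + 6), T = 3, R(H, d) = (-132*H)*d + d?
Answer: 96168861/4 - 2708982*√7 ≈ 1.6875e+7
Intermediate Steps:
R(H, d) = d - 132*H*d (R(H, d) = -132*H*d + d = d - 132*H*d)
B = 9 - √7 (B = 9 - √(1 + 6) = 9 - √7 ≈ 6.3542)
k = 213/8 - 3*√7 (k = 3*(1/(-5 - 3) + (9 - √7)) = 3*(1/(-8) + (9 - √7)) = 3*(-⅛ + (9 - √7)) = 3*(71/8 - √7) = 213/8 - 3*√7 ≈ 18.688)
k*R(-60, 114) = (213/8 - 3*√7)*(114*(1 - 132*(-60))) = (213/8 - 3*√7)*(114*(1 + 7920)) = (213/8 - 3*√7)*(114*7921) = (213/8 - 3*√7)*902994 = 96168861/4 - 2708982*√7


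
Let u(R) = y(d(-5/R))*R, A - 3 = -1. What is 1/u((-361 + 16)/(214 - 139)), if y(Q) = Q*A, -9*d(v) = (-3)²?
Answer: 5/46 ≈ 0.10870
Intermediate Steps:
A = 2 (A = 3 - 1 = 2)
d(v) = -1 (d(v) = -⅑*(-3)² = -⅑*9 = -1)
y(Q) = 2*Q (y(Q) = Q*2 = 2*Q)
u(R) = -2*R (u(R) = (2*(-1))*R = -2*R)
1/u((-361 + 16)/(214 - 139)) = 1/(-2*(-361 + 16)/(214 - 139)) = 1/(-(-690)/75) = 1/(-2*(-23/5)) = 1/(46/5) = 5/46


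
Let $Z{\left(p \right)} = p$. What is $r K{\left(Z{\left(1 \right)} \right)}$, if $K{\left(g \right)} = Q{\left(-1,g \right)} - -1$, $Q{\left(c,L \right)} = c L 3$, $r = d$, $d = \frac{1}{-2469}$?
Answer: $\frac{2}{2469} \approx 0.00081004$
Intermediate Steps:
$d = - \frac{1}{2469} \approx -0.00040502$
$r = - \frac{1}{2469} \approx -0.00040502$
$Q{\left(c,L \right)} = 3 L c$ ($Q{\left(c,L \right)} = L c 3 = 3 L c$)
$K{\left(g \right)} = 1 - 3 g$ ($K{\left(g \right)} = 3 g \left(-1\right) - -1 = - 3 g + 1 = 1 - 3 g$)
$r K{\left(Z{\left(1 \right)} \right)} = - \frac{1 - 3}{2469} = \left(- \frac{1}{2469}\right) \left(-2\right) = \frac{2}{2469}$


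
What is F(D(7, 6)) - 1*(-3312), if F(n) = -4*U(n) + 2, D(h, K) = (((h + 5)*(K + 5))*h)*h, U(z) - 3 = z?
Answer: -22570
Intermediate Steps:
U(z) = 3 + z
D(h, K) = h²*(5 + K)*(5 + h) (D(h, K) = (((5 + h)*(5 + K))*h)*h = (((5 + K)*(5 + h))*h)*h = (h*(5 + K)*(5 + h))*h = h²*(5 + K)*(5 + h))
F(n) = -10 - 4*n (F(n) = -4*(3 + n) + 2 = (-12 - 4*n) + 2 = -10 - 4*n)
F(D(7, 6)) - 1*(-3312) = (-10 - 4*7²*(25 + 5*6 + 5*7 + 6*7)) - 1*(-3312) = (-10 - 196*(25 + 30 + 35 + 42)) + 3312 = (-10 - 196*132) + 3312 = (-10 - 4*6468) + 3312 = (-10 - 25872) + 3312 = -25882 + 3312 = -22570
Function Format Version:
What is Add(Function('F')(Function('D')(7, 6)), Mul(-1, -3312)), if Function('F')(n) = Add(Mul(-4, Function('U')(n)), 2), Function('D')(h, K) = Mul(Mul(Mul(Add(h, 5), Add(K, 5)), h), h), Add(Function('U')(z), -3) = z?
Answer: -22570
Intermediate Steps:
Function('U')(z) = Add(3, z)
Function('D')(h, K) = Mul(Pow(h, 2), Add(5, K), Add(5, h)) (Function('D')(h, K) = Mul(Mul(Mul(Add(5, h), Add(5, K)), h), h) = Mul(Mul(Mul(Add(5, K), Add(5, h)), h), h) = Mul(Mul(h, Add(5, K), Add(5, h)), h) = Mul(Pow(h, 2), Add(5, K), Add(5, h)))
Function('F')(n) = Add(-10, Mul(-4, n)) (Function('F')(n) = Add(Mul(-4, Add(3, n)), 2) = Add(Add(-12, Mul(-4, n)), 2) = Add(-10, Mul(-4, n)))
Add(Function('F')(Function('D')(7, 6)), Mul(-1, -3312)) = Add(Add(-10, Mul(-4, Mul(Pow(7, 2), Add(25, Mul(5, 6), Mul(5, 7), Mul(6, 7))))), Mul(-1, -3312)) = Add(Add(-10, Mul(-4, Mul(49, Add(25, 30, 35, 42)))), 3312) = Add(Add(-10, Mul(-4, Mul(49, 132))), 3312) = Add(Add(-10, Mul(-4, 6468)), 3312) = Add(Add(-10, -25872), 3312) = Add(-25882, 3312) = -22570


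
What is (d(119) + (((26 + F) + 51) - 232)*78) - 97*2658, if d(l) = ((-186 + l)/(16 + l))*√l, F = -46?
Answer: -273504 - 67*√119/135 ≈ -2.7351e+5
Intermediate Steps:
d(l) = √l*(-186 + l)/(16 + l) (d(l) = ((-186 + l)/(16 + l))*√l = √l*(-186 + l)/(16 + l))
(d(119) + (((26 + F) + 51) - 232)*78) - 97*2658 = (√119*(-186 + 119)/(16 + 119) + (((26 - 46) + 51) - 232)*78) - 97*2658 = (√119*(-67)/135 + ((-20 + 51) - 232)*78) - 257826 = (√119*(1/135)*(-67) + (31 - 232)*78) - 257826 = (-67*√119/135 - 201*78) - 257826 = (-67*√119/135 - 15678) - 257826 = (-15678 - 67*√119/135) - 257826 = -273504 - 67*√119/135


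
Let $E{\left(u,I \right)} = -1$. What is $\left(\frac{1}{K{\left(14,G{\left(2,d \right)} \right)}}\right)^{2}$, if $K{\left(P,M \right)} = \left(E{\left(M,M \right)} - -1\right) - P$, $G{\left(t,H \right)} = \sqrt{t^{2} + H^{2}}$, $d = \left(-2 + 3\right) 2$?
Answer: $\frac{1}{196} \approx 0.005102$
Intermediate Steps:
$d = 2$ ($d = 1 \cdot 2 = 2$)
$G{\left(t,H \right)} = \sqrt{H^{2} + t^{2}}$
$K{\left(P,M \right)} = - P$ ($K{\left(P,M \right)} = \left(-1 - -1\right) - P = \left(-1 + 1\right) - P = 0 - P = - P$)
$\left(\frac{1}{K{\left(14,G{\left(2,d \right)} \right)}}\right)^{2} = \left(\frac{1}{\left(-1\right) 14}\right)^{2} = \left(\frac{1}{-14}\right)^{2} = \left(- \frac{1}{14}\right)^{2} = \frac{1}{196}$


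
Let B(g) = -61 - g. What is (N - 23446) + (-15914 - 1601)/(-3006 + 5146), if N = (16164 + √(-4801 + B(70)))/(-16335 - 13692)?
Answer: -100476561583/4283852 - 2*I*√137/10009 ≈ -23455.0 - 0.0023388*I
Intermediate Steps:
N = -5388/10009 - 2*I*√137/10009 (N = (16164 + √(-4801 + (-61 - 1*70)))/(-16335 - 13692) = (16164 + √(-4801 + (-61 - 70)))/(-30027) = (16164 + √(-4801 - 131))*(-1/30027) = (16164 + √(-4932))*(-1/30027) = (16164 + 6*I*√137)*(-1/30027) = -5388/10009 - 2*I*√137/10009 ≈ -0.53832 - 0.0023388*I)
(N - 23446) + (-15914 - 1601)/(-3006 + 5146) = ((-5388/10009 - 2*I*√137/10009) - 23446) + (-15914 - 1601)/(-3006 + 5146) = (-234676402/10009 - 2*I*√137/10009) - 17515/2140 = (-234676402/10009 - 2*I*√137/10009) - 17515*1/2140 = (-234676402/10009 - 2*I*√137/10009) - 3503/428 = -100476561583/4283852 - 2*I*√137/10009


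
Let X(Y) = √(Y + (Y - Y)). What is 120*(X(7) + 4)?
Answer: 480 + 120*√7 ≈ 797.49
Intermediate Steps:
X(Y) = √Y (X(Y) = √(Y + 0) = √Y)
120*(X(7) + 4) = 120*(√7 + 4) = 120*(4 + √7) = 480 + 120*√7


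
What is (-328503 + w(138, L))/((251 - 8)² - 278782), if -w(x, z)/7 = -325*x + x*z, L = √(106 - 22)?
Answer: 14553/219733 + 1932*√21/219733 ≈ 0.10652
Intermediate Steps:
L = 2*√21 (L = √84 = 2*√21 ≈ 9.1651)
w(x, z) = 2275*x - 7*x*z (w(x, z) = -7*(-325*x + x*z) = 2275*x - 7*x*z)
(-328503 + w(138, L))/((251 - 8)² - 278782) = (-328503 + 7*138*(325 - 2*√21))/((251 - 8)² - 278782) = (-328503 + 7*138*(325 - 2*√21))/(243² - 278782) = (-328503 + (313950 - 1932*√21))/(59049 - 278782) = (-14553 - 1932*√21)/(-219733) = (-14553 - 1932*√21)*(-1/219733) = 14553/219733 + 1932*√21/219733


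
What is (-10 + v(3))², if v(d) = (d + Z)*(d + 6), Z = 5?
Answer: 3844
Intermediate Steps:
v(d) = (5 + d)*(6 + d) (v(d) = (d + 5)*(d + 6) = (5 + d)*(6 + d))
(-10 + v(3))² = (-10 + (30 + 3² + 11*3))² = (-10 + (30 + 9 + 33))² = (-10 + 72)² = 62² = 3844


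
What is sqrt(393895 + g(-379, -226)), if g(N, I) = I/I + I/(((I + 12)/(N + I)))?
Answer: sqrt(4502400249)/107 ≈ 627.10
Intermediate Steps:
g(N, I) = 1 + I*(I + N)/(12 + I) (g(N, I) = 1 + I/(((12 + I)/(I + N))) = 1 + I*((I + N)/(12 + I)) = 1 + I*(I + N)/(12 + I))
sqrt(393895 + g(-379, -226)) = sqrt(393895 + (12 - 226 + (-226)**2 - 226*(-379))/(12 - 226)) = sqrt(393895 + (12 - 226 + 51076 + 85654)/(-214)) = sqrt(393895 - 1/214*136516) = sqrt(393895 - 68258/107) = sqrt(42078507/107) = sqrt(4502400249)/107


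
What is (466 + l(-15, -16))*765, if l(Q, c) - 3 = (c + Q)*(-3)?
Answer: 429930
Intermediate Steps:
l(Q, c) = 3 - 3*Q - 3*c (l(Q, c) = 3 + (c + Q)*(-3) = 3 + (Q + c)*(-3) = 3 + (-3*Q - 3*c) = 3 - 3*Q - 3*c)
(466 + l(-15, -16))*765 = (466 + (3 - 3*(-15) - 3*(-16)))*765 = (466 + (3 + 45 + 48))*765 = (466 + 96)*765 = 562*765 = 429930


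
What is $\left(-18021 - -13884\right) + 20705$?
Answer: $16568$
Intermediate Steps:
$\left(-18021 - -13884\right) + 20705 = \left(-18021 + 13884\right) + 20705 = -4137 + 20705 = 16568$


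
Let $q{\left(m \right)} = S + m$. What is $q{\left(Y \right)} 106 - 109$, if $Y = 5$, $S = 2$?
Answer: $633$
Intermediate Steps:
$q{\left(m \right)} = 2 + m$
$q{\left(Y \right)} 106 - 109 = \left(2 + 5\right) 106 - 109 = 7 \cdot 106 - 109 = 742 - 109 = 633$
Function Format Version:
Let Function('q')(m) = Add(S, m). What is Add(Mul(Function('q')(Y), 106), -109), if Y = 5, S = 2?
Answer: 633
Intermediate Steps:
Function('q')(m) = Add(2, m)
Add(Mul(Function('q')(Y), 106), -109) = Add(Mul(Add(2, 5), 106), -109) = Add(Mul(7, 106), -109) = Add(742, -109) = 633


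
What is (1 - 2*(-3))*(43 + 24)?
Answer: 469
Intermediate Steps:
(1 - 2*(-3))*(43 + 24) = (1 + 6)*67 = 7*67 = 469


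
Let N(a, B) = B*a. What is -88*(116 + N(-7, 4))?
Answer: -7744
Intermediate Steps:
-88*(116 + N(-7, 4)) = -88*(116 + 4*(-7)) = -88*(116 - 28) = -88*88 = -7744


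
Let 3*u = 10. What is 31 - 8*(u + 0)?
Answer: 13/3 ≈ 4.3333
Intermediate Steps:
u = 10/3 (u = (⅓)*10 = 10/3 ≈ 3.3333)
31 - 8*(u + 0) = 31 - 8*(10/3 + 0) = 31 - 8*10/3 = 31 - 1*80/3 = 31 - 80/3 = 13/3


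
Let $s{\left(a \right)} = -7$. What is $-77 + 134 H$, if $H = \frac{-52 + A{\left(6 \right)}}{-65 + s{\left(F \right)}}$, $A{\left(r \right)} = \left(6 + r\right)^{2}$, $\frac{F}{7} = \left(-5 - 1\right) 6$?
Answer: $- \frac{2234}{9} \approx -248.22$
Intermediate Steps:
$F = -252$ ($F = 7 \left(-5 - 1\right) 6 = 7 \left(\left(-6\right) 6\right) = 7 \left(-36\right) = -252$)
$H = - \frac{23}{18}$ ($H = \frac{-52 + \left(6 + 6\right)^{2}}{-65 - 7} = \frac{-52 + 12^{2}}{-72} = \left(-52 + 144\right) \left(- \frac{1}{72}\right) = 92 \left(- \frac{1}{72}\right) = - \frac{23}{18} \approx -1.2778$)
$-77 + 134 H = -77 + 134 \left(- \frac{23}{18}\right) = -77 - \frac{1541}{9} = - \frac{2234}{9}$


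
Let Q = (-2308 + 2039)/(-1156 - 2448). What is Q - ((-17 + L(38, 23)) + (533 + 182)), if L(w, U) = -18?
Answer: -2450451/3604 ≈ -679.93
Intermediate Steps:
Q = 269/3604 (Q = -269/(-3604) = -269*(-1/3604) = 269/3604 ≈ 0.074639)
Q - ((-17 + L(38, 23)) + (533 + 182)) = 269/3604 - ((-17 - 18) + (533 + 182)) = 269/3604 - (-35 + 715) = 269/3604 - 1*680 = 269/3604 - 680 = -2450451/3604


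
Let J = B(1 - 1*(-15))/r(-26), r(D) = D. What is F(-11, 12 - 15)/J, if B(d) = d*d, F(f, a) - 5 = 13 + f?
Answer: -91/128 ≈ -0.71094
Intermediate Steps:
F(f, a) = 18 + f (F(f, a) = 5 + (13 + f) = 18 + f)
B(d) = d²
J = -128/13 (J = (1 - 1*(-15))²/(-26) = (1 + 15)²*(-1/26) = 16²*(-1/26) = 256*(-1/26) = -128/13 ≈ -9.8462)
F(-11, 12 - 15)/J = (18 - 11)/(-128/13) = 7*(-13/128) = -91/128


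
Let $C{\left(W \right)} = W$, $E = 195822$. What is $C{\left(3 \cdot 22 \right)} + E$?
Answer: $195888$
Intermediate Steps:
$C{\left(3 \cdot 22 \right)} + E = 3 \cdot 22 + 195822 = 66 + 195822 = 195888$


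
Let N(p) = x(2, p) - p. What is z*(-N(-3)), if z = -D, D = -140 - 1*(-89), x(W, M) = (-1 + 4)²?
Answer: -612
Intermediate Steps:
x(W, M) = 9 (x(W, M) = 3² = 9)
N(p) = 9 - p
D = -51 (D = -140 + 89 = -51)
z = 51 (z = -1*(-51) = 51)
z*(-N(-3)) = 51*(-(9 - 1*(-3))) = 51*(-(9 + 3)) = 51*(-1*12) = 51*(-12) = -612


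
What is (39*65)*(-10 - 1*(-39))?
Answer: 73515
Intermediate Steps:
(39*65)*(-10 - 1*(-39)) = 2535*(-10 + 39) = 2535*29 = 73515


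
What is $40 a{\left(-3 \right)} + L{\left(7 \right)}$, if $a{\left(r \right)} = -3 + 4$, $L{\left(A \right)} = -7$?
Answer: $33$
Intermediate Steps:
$a{\left(r \right)} = 1$
$40 a{\left(-3 \right)} + L{\left(7 \right)} = 40 \cdot 1 - 7 = 40 - 7 = 33$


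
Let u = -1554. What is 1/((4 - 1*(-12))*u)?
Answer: -1/24864 ≈ -4.0219e-5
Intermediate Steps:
1/((4 - 1*(-12))*u) = 1/((4 - 1*(-12))*(-1554)) = 1/((4 + 12)*(-1554)) = 1/(16*(-1554)) = 1/(-24864) = -1/24864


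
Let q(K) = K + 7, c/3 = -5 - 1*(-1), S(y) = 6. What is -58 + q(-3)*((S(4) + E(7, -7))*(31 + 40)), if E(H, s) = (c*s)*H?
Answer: 168638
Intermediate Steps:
c = -12 (c = 3*(-5 - 1*(-1)) = 3*(-5 + 1) = 3*(-4) = -12)
q(K) = 7 + K
E(H, s) = -12*H*s (E(H, s) = (-12*s)*H = -12*H*s)
-58 + q(-3)*((S(4) + E(7, -7))*(31 + 40)) = -58 + (7 - 3)*((6 - 12*7*(-7))*(31 + 40)) = -58 + 4*((6 + 588)*71) = -58 + 4*(594*71) = -58 + 4*42174 = -58 + 168696 = 168638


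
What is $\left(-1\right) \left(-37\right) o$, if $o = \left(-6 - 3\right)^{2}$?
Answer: $2997$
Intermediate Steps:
$o = 81$ ($o = \left(-9\right)^{2} = 81$)
$\left(-1\right) \left(-37\right) o = \left(-1\right) \left(-37\right) 81 = 37 \cdot 81 = 2997$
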